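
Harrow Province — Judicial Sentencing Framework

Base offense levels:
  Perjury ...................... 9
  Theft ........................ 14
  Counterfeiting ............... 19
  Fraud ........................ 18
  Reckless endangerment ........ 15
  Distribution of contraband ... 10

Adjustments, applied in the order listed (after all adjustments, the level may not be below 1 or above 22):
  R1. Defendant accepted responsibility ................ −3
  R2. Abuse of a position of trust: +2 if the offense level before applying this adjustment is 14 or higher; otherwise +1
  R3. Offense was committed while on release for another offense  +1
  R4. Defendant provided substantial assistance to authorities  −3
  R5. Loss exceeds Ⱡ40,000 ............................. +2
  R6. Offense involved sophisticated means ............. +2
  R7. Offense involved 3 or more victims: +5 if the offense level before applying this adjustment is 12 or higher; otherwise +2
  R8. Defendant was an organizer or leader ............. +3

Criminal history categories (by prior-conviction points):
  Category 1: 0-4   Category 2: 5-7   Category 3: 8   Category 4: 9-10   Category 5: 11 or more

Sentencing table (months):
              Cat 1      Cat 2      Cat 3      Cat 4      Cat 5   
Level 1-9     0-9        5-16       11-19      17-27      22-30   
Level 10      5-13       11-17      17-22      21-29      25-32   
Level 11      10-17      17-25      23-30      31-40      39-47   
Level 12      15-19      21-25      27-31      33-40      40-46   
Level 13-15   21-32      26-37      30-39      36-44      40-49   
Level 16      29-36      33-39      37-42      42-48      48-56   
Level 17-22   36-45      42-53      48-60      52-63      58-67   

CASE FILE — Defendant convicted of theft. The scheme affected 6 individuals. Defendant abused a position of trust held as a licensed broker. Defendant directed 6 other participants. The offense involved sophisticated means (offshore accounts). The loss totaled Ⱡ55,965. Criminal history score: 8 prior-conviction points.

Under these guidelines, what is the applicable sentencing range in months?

Base offense level for theft: 14.
R1 does not apply.
R2 applies (level before this adjustment is 14 ≥ 14, so +2): 14 + 2 = 16.
R3 does not apply.
R5 applies: 16 + 2 = 18.
R6 applies: 18 + 2 = 20.
R7 applies (level before this adjustment is 20 ≥ 12, so +5): 20 + 5 = 25.
R8 applies: 25 + 3 = 28.
Level 28 exceeds the maximum of 22; capped at 22.
Final offense level: 22.
Criminal history: 8 prior points → Category 3 (8).
Level 22 falls in the 17-22 band.
Grid: Level 17-22 × Category 3 = 48-60 months.

48-60 months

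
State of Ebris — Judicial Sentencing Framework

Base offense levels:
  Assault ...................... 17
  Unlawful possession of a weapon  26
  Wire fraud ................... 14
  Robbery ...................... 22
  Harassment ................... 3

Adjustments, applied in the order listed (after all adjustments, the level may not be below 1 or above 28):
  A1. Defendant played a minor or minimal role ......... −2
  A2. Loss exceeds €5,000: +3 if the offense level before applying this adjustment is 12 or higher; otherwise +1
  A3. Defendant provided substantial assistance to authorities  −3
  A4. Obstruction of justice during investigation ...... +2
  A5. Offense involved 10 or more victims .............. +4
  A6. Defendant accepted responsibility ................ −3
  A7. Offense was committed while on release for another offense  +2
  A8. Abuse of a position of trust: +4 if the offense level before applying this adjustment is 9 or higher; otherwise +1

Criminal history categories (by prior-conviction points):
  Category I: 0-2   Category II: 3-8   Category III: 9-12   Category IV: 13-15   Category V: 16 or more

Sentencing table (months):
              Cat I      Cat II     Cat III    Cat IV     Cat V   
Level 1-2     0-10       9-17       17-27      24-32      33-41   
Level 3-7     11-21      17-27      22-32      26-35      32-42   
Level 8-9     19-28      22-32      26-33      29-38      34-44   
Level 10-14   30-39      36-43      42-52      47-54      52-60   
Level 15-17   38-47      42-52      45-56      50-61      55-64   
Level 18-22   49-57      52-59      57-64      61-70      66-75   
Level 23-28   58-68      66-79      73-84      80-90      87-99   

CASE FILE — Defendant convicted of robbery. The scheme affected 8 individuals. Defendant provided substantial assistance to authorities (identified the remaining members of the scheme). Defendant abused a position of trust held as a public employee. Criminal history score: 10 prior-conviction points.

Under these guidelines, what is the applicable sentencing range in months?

73-84 months

Base offense level for robbery: 22.
A1 does not apply.
A3 applies: 22 − 3 = 19.
A5 does not apply.
A7 does not apply.
A8 applies (level before this adjustment is 19 ≥ 9, so +4): 19 + 4 = 23.
Final offense level: 23.
Criminal history: 10 prior points → Category III (9-12).
Level 23 falls in the 23-28 band.
Grid: Level 23-28 × Category III = 73-84 months.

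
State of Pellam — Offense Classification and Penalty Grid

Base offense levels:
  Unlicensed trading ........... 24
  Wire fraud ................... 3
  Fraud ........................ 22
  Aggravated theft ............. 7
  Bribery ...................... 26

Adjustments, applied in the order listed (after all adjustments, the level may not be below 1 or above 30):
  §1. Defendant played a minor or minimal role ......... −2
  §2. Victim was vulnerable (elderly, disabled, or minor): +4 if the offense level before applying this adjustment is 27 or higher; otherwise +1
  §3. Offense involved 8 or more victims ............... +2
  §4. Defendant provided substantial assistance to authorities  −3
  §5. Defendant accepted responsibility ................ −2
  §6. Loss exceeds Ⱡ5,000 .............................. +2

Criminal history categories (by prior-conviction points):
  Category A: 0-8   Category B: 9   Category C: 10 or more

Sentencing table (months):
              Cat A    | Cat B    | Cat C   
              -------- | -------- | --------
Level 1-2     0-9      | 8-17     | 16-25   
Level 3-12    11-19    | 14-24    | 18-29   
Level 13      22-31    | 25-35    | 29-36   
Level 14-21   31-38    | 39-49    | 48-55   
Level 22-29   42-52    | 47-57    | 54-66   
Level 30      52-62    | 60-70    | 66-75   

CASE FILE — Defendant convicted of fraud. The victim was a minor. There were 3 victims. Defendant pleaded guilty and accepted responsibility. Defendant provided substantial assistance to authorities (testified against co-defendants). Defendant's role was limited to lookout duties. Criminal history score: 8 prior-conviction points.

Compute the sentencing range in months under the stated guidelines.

31-38 months

Base offense level for fraud: 22.
§1 applies: 22 − 2 = 20.
§2 applies (level before this adjustment is 20 < 27, so +1): 20 + 1 = 21.
§4 applies: 21 − 3 = 18.
§5 applies: 18 − 2 = 16.
§6 does not apply.
Final offense level: 16.
Criminal history: 8 prior points → Category A (0-8).
Level 16 falls in the 14-21 band.
Grid: Level 14-21 × Category A = 31-38 months.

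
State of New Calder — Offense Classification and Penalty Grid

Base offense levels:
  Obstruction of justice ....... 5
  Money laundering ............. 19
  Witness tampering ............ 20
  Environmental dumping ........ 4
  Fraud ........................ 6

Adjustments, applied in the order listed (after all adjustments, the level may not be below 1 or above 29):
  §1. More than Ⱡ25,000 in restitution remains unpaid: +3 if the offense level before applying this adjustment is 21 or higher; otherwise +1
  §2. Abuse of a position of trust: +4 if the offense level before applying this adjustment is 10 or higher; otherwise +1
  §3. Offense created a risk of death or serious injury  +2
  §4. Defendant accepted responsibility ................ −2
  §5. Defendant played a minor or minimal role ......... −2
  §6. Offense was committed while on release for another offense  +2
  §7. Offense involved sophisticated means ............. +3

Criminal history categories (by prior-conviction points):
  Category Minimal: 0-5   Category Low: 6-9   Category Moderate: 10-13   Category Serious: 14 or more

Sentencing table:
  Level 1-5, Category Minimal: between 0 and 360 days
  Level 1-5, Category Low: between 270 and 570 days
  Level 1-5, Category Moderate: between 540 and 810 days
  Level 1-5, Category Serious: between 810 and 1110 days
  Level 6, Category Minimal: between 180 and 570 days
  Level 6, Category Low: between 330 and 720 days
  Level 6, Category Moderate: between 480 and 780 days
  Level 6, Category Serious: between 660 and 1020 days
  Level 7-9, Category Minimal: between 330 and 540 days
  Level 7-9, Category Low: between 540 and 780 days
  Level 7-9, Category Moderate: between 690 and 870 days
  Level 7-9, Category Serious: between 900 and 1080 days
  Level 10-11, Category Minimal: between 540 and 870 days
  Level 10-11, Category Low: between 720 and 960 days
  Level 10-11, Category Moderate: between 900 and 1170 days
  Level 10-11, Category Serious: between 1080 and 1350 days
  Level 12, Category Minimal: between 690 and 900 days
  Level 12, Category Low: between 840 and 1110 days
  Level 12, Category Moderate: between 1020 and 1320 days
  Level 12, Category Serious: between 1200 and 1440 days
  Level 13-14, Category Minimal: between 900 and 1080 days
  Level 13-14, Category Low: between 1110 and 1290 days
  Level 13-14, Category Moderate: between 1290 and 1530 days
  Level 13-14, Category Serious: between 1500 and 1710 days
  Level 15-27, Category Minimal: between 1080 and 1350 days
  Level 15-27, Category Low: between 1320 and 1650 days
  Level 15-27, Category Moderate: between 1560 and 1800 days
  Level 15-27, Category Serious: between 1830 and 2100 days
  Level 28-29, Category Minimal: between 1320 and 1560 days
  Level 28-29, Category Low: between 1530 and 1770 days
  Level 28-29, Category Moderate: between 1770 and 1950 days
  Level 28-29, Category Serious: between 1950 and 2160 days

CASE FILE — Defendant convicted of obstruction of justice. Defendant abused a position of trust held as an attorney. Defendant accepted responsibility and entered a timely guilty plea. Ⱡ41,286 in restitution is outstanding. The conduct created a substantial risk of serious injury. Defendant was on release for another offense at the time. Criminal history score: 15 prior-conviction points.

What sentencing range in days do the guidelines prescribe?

900-1080 days

Base offense level for obstruction of justice: 5.
§1 applies (level before this adjustment is 5 < 21, so +1): 5 + 1 = 6.
§2 applies (level before this adjustment is 6 < 10, so +1): 6 + 1 = 7.
§3 applies: 7 + 2 = 9.
§4 applies: 9 − 2 = 7.
§5 does not apply.
§6 applies: 7 + 2 = 9.
§7 does not apply.
Final offense level: 9.
Criminal history: 15 prior points → Category Serious (14+).
Level 9 falls in the 7-9 band.
Grid: Level 7-9 × Category Serious = 900-1080 days.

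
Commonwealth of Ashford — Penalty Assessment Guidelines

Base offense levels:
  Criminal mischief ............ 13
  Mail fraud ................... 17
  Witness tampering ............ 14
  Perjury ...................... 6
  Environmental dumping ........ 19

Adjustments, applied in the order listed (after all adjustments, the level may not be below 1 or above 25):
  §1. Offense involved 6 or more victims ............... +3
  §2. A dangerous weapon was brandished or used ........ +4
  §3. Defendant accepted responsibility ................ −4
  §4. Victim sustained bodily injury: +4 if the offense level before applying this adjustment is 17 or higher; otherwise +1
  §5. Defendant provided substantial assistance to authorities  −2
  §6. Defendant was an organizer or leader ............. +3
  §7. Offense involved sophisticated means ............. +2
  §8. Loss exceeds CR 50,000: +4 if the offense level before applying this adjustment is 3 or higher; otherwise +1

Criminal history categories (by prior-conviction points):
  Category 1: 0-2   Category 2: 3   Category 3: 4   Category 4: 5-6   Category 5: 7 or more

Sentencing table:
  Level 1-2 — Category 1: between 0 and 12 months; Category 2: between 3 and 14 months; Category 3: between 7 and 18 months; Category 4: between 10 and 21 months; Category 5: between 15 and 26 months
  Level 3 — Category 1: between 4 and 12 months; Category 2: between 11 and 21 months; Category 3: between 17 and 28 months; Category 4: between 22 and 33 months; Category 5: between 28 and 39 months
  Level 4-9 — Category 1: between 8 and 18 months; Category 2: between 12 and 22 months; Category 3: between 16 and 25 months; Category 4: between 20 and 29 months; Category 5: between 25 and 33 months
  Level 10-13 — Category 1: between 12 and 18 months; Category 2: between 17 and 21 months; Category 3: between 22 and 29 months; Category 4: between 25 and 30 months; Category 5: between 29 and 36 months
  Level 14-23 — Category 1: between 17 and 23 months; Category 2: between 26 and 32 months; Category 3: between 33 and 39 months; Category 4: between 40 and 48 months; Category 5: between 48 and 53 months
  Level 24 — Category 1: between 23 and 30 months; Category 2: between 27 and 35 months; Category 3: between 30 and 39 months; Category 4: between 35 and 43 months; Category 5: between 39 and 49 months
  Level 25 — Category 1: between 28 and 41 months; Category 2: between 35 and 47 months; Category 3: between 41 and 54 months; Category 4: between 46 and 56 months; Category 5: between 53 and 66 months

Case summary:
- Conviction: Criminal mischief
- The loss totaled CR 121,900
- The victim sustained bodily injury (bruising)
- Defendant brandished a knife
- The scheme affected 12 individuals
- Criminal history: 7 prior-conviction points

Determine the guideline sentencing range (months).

Base offense level for criminal mischief: 13.
§1 applies: 13 + 3 = 16.
§2 applies: 16 + 4 = 20.
§3 does not apply.
§4 applies (level before this adjustment is 20 ≥ 17, so +4): 20 + 4 = 24.
§5 does not apply.
§6 does not apply.
§8 applies (level before this adjustment is 24 ≥ 3, so +4): 24 + 4 = 28.
Level 28 exceeds the maximum of 25; capped at 25.
Final offense level: 25.
Criminal history: 7 prior points → Category 5 (7+).
Level 25 falls in the 25 band.
Grid: Level 25 × Category 5 = 53-66 months.

53-66 months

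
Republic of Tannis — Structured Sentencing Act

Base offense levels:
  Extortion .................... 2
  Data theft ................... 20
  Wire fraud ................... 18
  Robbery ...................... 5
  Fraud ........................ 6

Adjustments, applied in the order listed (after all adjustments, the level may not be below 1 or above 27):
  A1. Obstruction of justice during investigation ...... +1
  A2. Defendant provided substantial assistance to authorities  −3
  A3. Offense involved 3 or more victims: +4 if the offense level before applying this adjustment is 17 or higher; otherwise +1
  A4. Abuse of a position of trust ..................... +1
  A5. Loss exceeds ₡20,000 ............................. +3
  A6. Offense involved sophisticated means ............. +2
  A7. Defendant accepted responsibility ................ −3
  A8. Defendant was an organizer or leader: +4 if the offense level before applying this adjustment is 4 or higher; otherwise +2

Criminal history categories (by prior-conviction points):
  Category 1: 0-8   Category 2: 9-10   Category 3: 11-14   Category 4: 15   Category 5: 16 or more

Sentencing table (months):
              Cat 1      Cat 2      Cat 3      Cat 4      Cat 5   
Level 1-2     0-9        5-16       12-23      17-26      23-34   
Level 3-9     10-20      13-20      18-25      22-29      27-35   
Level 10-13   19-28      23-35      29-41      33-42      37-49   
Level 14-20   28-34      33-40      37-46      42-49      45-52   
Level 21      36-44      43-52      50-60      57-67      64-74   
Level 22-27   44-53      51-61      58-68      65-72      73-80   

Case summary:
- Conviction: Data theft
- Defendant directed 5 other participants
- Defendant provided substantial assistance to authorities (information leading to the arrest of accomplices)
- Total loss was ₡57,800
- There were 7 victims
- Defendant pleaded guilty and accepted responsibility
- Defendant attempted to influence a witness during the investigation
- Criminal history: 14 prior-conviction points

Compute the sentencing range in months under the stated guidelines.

Base offense level for data theft: 20.
A1 applies: 20 + 1 = 21.
A2 applies: 21 − 3 = 18.
A3 applies (level before this adjustment is 18 ≥ 17, so +4): 18 + 4 = 22.
A5 applies: 22 + 3 = 25.
A7 applies: 25 − 3 = 22.
A8 applies (level before this adjustment is 22 ≥ 4, so +4): 22 + 4 = 26.
Final offense level: 26.
Criminal history: 14 prior points → Category 3 (11-14).
Level 26 falls in the 22-27 band.
Grid: Level 22-27 × Category 3 = 58-68 months.

58-68 months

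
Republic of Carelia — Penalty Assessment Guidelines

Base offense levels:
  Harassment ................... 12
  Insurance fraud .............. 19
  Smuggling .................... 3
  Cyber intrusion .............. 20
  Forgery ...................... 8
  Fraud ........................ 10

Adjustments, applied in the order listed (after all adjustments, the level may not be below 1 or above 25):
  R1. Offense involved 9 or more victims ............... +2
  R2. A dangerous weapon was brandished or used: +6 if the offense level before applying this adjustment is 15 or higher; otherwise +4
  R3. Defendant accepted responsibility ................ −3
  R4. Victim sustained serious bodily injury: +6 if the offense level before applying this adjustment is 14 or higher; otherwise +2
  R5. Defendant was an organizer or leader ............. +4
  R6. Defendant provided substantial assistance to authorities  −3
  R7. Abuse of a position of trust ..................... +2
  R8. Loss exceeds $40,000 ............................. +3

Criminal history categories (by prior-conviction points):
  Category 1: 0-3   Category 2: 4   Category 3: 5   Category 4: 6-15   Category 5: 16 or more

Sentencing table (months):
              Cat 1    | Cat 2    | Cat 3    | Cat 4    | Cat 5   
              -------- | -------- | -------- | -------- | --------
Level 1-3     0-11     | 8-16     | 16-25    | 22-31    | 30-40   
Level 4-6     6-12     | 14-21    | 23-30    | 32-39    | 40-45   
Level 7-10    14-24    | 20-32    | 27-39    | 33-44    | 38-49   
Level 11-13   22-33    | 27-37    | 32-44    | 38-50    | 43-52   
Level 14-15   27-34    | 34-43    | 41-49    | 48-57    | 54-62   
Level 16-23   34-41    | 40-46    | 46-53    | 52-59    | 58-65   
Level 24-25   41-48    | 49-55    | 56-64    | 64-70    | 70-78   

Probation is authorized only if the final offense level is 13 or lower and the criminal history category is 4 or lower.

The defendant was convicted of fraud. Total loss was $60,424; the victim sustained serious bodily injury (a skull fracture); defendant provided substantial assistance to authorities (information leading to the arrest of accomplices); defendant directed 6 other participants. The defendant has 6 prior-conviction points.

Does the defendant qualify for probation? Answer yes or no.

Base offense level for fraud: 10.
R1 does not apply.
R2 does not apply.
R3 does not apply.
R4 applies (level before this adjustment is 10 < 14, so +2): 10 + 2 = 12.
R5 applies: 12 + 4 = 16.
R6 applies: 16 − 3 = 13.
R7 does not apply.
R8 applies: 13 + 3 = 16.
Final offense level: 16.
Criminal history: 6 prior points → Category 4 (6-15).
Level 16 falls in the 16-23 band.
Grid: Level 16-23 × Category 4 = 52-59 months.
Probation check: level 16 > 13 and category 4 ≤ 4 → not eligible.

No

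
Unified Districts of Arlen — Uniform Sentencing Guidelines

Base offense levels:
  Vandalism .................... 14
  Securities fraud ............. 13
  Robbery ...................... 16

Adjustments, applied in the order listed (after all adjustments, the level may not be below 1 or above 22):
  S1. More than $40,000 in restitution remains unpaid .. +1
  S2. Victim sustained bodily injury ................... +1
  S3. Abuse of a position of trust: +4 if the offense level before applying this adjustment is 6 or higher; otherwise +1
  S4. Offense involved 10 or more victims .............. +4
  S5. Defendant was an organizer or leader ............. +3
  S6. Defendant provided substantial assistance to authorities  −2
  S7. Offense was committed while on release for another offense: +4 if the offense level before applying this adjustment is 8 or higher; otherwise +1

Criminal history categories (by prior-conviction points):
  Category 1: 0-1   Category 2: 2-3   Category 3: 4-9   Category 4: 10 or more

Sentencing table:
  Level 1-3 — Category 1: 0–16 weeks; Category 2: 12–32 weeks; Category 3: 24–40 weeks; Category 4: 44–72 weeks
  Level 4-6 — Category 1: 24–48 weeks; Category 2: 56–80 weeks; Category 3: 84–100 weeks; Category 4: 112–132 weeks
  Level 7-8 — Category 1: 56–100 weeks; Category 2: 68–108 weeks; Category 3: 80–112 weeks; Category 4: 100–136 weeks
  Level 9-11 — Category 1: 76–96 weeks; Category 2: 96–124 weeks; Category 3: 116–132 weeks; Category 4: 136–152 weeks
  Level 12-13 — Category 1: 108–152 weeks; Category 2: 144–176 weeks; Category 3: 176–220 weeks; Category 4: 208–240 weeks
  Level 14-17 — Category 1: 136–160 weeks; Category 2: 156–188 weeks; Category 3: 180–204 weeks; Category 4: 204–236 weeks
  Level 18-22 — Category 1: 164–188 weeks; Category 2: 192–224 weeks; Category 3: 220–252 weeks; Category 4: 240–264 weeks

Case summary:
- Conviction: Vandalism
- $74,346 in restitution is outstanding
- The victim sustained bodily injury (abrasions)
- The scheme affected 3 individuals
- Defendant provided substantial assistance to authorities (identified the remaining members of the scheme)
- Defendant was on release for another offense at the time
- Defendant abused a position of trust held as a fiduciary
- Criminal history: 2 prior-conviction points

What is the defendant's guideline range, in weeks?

Base offense level for vandalism: 14.
S1 applies: 14 + 1 = 15.
S2 applies: 15 + 1 = 16.
S3 applies (level before this adjustment is 16 ≥ 6, so +4): 16 + 4 = 20.
S5 does not apply.
S6 applies: 20 − 2 = 18.
S7 applies (level before this adjustment is 18 ≥ 8, so +4): 18 + 4 = 22.
Final offense level: 22.
Criminal history: 2 prior points → Category 2 (2-3).
Level 22 falls in the 18-22 band.
Grid: Level 18-22 × Category 2 = 192-224 weeks.

192-224 weeks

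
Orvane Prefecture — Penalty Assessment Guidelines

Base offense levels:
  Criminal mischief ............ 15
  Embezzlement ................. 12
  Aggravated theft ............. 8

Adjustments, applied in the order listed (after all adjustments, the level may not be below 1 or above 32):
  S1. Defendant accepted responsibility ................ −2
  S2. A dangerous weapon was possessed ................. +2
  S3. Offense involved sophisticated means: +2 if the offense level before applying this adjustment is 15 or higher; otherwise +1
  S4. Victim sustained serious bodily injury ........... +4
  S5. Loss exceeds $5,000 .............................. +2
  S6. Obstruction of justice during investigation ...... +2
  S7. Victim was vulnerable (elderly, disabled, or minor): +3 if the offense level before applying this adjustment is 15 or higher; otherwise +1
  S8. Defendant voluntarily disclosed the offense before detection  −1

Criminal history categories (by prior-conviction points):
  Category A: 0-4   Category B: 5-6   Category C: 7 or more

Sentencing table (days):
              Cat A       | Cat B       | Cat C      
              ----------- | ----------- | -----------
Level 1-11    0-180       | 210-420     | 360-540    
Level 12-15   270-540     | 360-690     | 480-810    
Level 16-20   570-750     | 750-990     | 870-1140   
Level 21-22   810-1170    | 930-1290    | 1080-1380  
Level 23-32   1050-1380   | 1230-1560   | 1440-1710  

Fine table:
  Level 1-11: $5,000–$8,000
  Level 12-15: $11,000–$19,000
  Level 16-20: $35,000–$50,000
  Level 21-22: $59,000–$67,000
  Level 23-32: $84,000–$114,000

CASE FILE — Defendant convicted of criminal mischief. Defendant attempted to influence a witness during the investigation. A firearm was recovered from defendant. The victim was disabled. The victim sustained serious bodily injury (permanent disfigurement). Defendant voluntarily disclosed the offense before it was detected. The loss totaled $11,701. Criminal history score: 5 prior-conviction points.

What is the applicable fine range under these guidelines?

$84,000–$114,000

Base offense level for criminal mischief: 15.
S2 applies: 15 + 2 = 17.
S3 does not apply.
S4 applies: 17 + 4 = 21.
S5 applies: 21 + 2 = 23.
S6 applies: 23 + 2 = 25.
S7 applies (level before this adjustment is 25 ≥ 15, so +3): 25 + 3 = 28.
S8 applies: 28 − 1 = 27.
Final offense level: 27.
Level 27 falls in the 23-32 band.
Fine table: Level 23-32 → $84,000–$114,000.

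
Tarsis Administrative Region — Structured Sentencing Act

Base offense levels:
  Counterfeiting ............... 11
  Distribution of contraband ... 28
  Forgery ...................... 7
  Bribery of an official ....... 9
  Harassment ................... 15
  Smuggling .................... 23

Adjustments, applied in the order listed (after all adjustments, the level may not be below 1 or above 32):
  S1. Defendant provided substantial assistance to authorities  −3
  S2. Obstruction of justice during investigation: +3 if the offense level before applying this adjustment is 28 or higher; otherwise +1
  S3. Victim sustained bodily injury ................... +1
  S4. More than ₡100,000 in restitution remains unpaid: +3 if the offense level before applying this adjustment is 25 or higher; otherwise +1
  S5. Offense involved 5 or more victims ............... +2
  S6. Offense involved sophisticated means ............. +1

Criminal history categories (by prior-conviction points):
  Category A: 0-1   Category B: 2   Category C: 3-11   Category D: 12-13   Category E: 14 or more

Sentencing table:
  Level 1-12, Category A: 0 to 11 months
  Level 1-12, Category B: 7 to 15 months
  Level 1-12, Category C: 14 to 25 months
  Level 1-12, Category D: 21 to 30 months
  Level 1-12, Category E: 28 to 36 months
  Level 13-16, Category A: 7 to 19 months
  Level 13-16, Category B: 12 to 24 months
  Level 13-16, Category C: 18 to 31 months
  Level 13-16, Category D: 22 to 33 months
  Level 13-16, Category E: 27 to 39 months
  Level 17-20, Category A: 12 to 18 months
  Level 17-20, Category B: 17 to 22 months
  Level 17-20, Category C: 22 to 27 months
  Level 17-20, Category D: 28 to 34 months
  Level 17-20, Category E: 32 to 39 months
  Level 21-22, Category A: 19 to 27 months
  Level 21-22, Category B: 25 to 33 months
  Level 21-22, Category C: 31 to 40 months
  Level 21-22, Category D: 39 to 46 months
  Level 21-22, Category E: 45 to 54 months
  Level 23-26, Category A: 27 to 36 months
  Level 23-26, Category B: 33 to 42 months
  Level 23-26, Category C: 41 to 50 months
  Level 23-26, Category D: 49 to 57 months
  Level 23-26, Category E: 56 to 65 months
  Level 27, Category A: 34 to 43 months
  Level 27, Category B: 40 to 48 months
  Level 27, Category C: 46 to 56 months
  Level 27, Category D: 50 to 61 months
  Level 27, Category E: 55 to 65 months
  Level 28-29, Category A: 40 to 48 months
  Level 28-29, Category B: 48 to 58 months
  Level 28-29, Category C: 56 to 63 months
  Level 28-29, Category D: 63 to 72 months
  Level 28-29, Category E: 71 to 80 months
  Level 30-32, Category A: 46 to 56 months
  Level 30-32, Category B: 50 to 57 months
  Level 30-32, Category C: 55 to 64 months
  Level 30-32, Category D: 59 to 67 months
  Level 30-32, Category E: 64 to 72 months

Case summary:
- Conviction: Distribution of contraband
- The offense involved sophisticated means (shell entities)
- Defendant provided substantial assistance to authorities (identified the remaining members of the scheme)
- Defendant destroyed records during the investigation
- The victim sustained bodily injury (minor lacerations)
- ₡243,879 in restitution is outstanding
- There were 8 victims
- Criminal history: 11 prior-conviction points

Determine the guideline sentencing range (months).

Base offense level for distribution of contraband: 28.
S1 applies: 28 − 3 = 25.
S2 applies (level before this adjustment is 25 < 28, so +1): 25 + 1 = 26.
S3 applies: 26 + 1 = 27.
S4 applies (level before this adjustment is 27 ≥ 25, so +3): 27 + 3 = 30.
S5 applies: 30 + 2 = 32.
S6 applies: 32 + 1 = 33.
Level 33 exceeds the maximum of 32; capped at 32.
Final offense level: 32.
Criminal history: 11 prior points → Category C (3-11).
Level 32 falls in the 30-32 band.
Grid: Level 30-32 × Category C = 55-64 months.

55-64 months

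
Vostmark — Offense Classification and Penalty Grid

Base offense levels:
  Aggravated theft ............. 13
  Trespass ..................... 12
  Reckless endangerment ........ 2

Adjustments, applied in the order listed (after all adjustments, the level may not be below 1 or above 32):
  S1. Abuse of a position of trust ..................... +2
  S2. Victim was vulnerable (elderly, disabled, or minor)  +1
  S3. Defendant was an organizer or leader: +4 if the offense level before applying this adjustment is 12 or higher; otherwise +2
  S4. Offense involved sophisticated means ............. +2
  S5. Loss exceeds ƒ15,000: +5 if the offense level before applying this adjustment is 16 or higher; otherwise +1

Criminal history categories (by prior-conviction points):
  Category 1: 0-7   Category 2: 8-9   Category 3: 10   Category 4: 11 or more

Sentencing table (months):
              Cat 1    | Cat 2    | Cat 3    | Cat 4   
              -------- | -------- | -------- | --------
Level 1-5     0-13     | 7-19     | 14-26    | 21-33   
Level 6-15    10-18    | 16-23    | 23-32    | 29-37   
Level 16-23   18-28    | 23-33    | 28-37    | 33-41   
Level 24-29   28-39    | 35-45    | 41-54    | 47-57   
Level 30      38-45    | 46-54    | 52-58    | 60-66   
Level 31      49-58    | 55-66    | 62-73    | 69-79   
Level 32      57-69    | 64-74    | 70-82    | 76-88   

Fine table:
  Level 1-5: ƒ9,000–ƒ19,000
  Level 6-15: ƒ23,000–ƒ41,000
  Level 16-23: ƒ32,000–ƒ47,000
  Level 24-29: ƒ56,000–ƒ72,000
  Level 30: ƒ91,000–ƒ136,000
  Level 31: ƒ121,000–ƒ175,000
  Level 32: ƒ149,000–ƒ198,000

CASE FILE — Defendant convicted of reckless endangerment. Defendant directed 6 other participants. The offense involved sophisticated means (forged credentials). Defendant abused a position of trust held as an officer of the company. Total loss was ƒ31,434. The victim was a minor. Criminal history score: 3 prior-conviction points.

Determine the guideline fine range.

ƒ23,000–ƒ41,000

Base offense level for reckless endangerment: 2.
S1 applies: 2 + 2 = 4.
S2 applies: 4 + 1 = 5.
S3 applies (level before this adjustment is 5 < 12, so +2): 5 + 2 = 7.
S4 applies: 7 + 2 = 9.
S5 applies (level before this adjustment is 9 < 16, so +1): 9 + 1 = 10.
Final offense level: 10.
Level 10 falls in the 6-15 band.
Fine table: Level 6-15 → ƒ23,000–ƒ41,000.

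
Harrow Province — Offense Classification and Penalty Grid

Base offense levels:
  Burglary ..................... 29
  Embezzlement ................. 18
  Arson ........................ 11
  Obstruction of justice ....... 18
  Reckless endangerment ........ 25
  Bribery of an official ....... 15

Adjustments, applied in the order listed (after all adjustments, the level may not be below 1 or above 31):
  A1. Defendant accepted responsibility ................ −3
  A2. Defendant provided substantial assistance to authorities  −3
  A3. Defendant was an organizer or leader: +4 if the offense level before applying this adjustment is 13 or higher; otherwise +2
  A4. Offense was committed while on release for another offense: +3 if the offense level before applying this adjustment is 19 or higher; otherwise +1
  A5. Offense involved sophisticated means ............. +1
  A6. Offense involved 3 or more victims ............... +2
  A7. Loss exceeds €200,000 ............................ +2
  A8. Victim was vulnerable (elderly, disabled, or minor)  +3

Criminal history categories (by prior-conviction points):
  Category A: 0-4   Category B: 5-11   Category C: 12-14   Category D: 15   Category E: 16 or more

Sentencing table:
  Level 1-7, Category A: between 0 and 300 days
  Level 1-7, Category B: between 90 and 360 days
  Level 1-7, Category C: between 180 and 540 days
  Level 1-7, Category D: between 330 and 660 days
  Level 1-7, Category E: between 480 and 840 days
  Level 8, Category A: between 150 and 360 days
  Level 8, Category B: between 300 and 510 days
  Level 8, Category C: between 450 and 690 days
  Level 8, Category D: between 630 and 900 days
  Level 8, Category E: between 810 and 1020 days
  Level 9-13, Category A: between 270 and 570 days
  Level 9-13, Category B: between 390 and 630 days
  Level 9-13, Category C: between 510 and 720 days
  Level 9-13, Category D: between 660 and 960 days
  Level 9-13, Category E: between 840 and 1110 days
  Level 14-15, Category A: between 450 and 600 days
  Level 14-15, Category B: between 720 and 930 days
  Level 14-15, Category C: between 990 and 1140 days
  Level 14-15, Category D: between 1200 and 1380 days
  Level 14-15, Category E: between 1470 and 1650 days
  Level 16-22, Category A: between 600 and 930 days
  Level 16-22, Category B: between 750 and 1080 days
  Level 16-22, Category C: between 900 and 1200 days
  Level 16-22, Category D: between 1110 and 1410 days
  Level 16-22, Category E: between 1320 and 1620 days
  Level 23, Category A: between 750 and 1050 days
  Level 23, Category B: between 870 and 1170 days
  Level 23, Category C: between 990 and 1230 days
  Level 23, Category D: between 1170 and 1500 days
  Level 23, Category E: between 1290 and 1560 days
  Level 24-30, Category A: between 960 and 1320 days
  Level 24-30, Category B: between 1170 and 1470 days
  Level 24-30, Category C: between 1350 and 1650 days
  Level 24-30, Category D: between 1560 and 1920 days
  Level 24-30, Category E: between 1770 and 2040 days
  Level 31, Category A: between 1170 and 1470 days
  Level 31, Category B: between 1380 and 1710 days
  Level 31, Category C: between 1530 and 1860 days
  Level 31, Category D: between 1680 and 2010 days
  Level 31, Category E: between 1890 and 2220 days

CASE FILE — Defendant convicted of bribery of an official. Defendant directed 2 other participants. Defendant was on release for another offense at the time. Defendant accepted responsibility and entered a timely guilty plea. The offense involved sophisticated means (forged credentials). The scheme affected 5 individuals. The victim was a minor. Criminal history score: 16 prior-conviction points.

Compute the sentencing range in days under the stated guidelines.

1320-1620 days

Base offense level for bribery of an official: 15.
A1 applies: 15 − 3 = 12.
A3 applies (level before this adjustment is 12 < 13, so +2): 12 + 2 = 14.
A4 applies (level before this adjustment is 14 < 19, so +1): 14 + 1 = 15.
A5 applies: 15 + 1 = 16.
A6 applies: 16 + 2 = 18.
A7 does not apply.
A8 applies: 18 + 3 = 21.
Final offense level: 21.
Criminal history: 16 prior points → Category E (16+).
Level 21 falls in the 16-22 band.
Grid: Level 16-22 × Category E = 1320-1620 days.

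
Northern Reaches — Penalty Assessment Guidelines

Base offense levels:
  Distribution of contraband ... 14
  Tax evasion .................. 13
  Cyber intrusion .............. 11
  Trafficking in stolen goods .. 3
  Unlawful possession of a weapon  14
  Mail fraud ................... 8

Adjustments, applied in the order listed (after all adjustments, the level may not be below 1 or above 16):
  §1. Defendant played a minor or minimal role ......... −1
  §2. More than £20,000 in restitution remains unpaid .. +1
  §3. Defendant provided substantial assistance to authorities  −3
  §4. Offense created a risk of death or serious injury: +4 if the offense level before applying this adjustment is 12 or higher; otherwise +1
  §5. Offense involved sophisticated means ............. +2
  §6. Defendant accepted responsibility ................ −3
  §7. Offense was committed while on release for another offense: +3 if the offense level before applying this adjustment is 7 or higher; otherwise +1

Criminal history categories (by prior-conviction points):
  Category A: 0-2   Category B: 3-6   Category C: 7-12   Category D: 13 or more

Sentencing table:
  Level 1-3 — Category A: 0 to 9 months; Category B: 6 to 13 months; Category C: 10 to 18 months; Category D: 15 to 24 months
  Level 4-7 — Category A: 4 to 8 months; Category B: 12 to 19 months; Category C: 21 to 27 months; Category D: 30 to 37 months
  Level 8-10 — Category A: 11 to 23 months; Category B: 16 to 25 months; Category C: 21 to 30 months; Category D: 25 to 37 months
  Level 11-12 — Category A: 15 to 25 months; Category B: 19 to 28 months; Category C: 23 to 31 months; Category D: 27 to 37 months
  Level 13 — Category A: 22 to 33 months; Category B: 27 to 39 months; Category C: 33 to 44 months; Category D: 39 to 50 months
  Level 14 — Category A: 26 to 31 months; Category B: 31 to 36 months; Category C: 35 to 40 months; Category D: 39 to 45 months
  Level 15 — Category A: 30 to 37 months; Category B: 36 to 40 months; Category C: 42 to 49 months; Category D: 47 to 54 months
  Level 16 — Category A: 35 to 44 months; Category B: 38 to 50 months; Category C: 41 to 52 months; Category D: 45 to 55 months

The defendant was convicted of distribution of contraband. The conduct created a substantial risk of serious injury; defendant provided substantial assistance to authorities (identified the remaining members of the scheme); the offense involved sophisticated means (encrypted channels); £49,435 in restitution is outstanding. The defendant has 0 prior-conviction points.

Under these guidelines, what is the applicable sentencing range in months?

Base offense level for distribution of contraband: 14.
§1 does not apply.
§2 applies: 14 + 1 = 15.
§3 applies: 15 − 3 = 12.
§4 applies (level before this adjustment is 12 ≥ 12, so +4): 12 + 4 = 16.
§5 applies: 16 + 2 = 18.
§6 does not apply.
Level 18 exceeds the maximum of 16; capped at 16.
Final offense level: 16.
Criminal history: 0 prior points → Category A (0-2).
Level 16 falls in the 16 band.
Grid: Level 16 × Category A = 35-44 months.

35-44 months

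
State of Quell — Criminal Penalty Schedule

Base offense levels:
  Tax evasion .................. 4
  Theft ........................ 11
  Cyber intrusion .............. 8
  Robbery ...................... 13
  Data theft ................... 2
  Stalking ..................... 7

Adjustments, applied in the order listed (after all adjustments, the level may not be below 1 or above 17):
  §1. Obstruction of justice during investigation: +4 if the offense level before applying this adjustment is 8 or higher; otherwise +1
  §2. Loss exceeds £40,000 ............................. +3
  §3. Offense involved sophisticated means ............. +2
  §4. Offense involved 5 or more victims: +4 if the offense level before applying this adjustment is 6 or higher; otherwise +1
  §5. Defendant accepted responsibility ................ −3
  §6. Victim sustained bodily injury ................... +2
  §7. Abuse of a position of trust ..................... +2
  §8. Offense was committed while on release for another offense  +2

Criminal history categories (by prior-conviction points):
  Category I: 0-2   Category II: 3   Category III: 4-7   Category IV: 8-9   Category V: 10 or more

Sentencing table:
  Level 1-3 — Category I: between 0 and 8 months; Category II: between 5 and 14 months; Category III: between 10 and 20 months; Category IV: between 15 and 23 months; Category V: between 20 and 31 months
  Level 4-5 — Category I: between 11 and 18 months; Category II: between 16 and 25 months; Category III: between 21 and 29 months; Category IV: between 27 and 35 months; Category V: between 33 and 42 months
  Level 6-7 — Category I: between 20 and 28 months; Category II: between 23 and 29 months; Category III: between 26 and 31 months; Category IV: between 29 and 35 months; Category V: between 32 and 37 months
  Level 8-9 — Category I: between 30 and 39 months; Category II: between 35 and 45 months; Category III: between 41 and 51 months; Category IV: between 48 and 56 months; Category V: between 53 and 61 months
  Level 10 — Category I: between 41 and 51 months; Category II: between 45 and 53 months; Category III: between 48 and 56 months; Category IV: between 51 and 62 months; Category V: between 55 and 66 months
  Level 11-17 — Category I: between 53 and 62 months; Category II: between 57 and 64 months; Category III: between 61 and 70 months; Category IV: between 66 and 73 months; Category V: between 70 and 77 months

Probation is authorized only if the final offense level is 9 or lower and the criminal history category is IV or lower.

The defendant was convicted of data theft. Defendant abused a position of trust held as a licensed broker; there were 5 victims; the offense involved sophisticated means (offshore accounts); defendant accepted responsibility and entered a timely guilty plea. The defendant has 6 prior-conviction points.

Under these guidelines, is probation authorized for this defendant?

Yes

Base offense level for data theft: 2.
§2 does not apply.
§3 applies: 2 + 2 = 4.
§4 applies (level before this adjustment is 4 < 6, so +1): 4 + 1 = 5.
§5 applies: 5 − 3 = 2.
§6 does not apply.
§7 applies: 2 + 2 = 4.
§8 does not apply.
Final offense level: 4.
Criminal history: 6 prior points → Category III (4-7).
Level 4 falls in the 4-5 band.
Grid: Level 4-5 × Category III = 21-29 months.
Probation check: level 4 ≤ 9 and category III ≤ IV → eligible.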